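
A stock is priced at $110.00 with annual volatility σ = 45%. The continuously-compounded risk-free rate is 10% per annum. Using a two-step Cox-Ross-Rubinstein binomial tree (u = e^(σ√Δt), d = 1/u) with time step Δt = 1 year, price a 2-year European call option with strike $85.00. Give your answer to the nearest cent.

$48.57

CRR parameters: u = e^(σ√Δt) = e^(0.45·√1) = 1.5683, d = 1/u = 0.6376
Per-period rate: rΔt = 0.1·1 = 0.1, so R = e^0.1 = 1.1052
Risk-neutral probability p = (e^0.1 − 0.6376)/(1.5683 − 0.6376) = 0.4675/0.9307 = 0.5024
Terminal stock prices: S_uu = 270.6, S_ud = 110, S_dd = 44.72
Terminal payoffs (S − K): max(185.6, 0) = 185.6, max(25, 0) = 25, max(-40.28, 0) = 0
Node u (S = 172.5): V_u = e^(−0.1)·[0.5024·185.5563 + 0.4976·25.0000] = 95.6032
Node d (S = 70.14): V_d = e^(−0.1)·[0.5024·25.0000 + 0.4976·0.0000] = 11.3640
Node 0 (S = 110): V_0 = e^(−0.1)·[0.5024·95.6032 + 0.4976·11.3640] = 48.5742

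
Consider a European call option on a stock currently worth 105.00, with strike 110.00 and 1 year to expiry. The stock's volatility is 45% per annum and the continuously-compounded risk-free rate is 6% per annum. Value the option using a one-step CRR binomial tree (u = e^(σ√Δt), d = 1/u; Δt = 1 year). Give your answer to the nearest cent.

CRR parameters: u = e^(σ√Δt) = e^(0.45·√1) = 1.5683, d = 1/u = 0.6376
Per-period rate: rΔt = 0.06·1 = 0.06, so R = e^0.06 = 1.0618
Risk-neutral probability p = (e^0.06 − 0.6376)/(1.5683 − 0.6376) = 0.4242/0.9307 = 0.4558
Terminal stock prices: S_u = 164.7, S_d = 66.95
Terminal payoffs (S − K): max(54.67, 0) = 54.67, max(-43.05, 0) = 0
Node 0 (S = 105): V_0 = e^(−0.06)·[0.4558·54.6728 + 0.5442·0.0000] = 23.4688

23.47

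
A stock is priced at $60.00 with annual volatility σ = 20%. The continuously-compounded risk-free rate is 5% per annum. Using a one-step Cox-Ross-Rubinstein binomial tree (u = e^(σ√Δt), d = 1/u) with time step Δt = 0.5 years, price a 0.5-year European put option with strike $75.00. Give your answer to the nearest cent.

CRR parameters: u = e^(σ√Δt) = e^(0.2·√0.5) = 1.1519, d = 1/u = 0.8681
Per-period rate: rΔt = 0.05·0.5 = 0.025, so R = e^0.025 = 1.0253
Risk-neutral probability p = (e^0.025 − 0.8681)/(1.1519 − 0.8681) = 0.1572/0.2838 = 0.5539
Terminal stock prices: S_u = 69.11, S_d = 52.09
Terminal payoffs (K − S): max(5.885, 0) = 5.885, max(22.91, 0) = 22.91
Node 0 (S = 60): V_0 = e^(−0.025)·[0.5539·5.8854 + 0.4461·22.9126] = 13.1482

$13.15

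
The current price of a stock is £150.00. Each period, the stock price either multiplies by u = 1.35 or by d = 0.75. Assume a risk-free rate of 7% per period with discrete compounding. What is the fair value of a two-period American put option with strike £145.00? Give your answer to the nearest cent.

Risk-neutral probability p = (1 + 0.07 − 0.75)/(1.35 − 0.75) = 0.3200/0.6000 = 0.5333
Terminal stock prices: S_uu = 273.4, S_ud = 151.9, S_dd = 84.38
Terminal payoffs (K − S): max(-128.4, 0) = 0, max(-6.875, 0) = 0, max(60.62, 0) = 60.62
Node u (S = 202.5): continuation = 1/1.07·[0.5333·0.0000 + 0.4667·0.0000] = 0.0000; exercise value = 0.0000 ≤ continuation, so V_u = 0.0000
Node d (S = 112.5): continuation = 1/1.07·[0.5333·0.0000 + 0.4667·60.6250] = 26.4408; exercise value = 32.5000 > continuation, so V_d = 32.5000 (exercise)
Node 0 (S = 150): continuation = 1/1.07·[0.5333·0.0000 + 0.4667·32.5000] = 14.1745; exercise value = 0.0000 ≤ continuation, so V_0 = 14.1745

£14.17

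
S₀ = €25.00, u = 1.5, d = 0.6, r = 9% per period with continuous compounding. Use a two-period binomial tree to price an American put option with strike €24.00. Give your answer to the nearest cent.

€4.02

Risk-neutral probability p = (e^0.09 − 0.6)/(1.5 − 0.6) = 0.4942/0.9000 = 0.5491
Terminal stock prices: S_uu = 56.25, S_ud = 22.5, S_dd = 9
Terminal payoffs (K − S): max(-32.25, 0) = 0, max(1.5, 0) = 1.5, max(15, 0) = 15
Node u (S = 37.5): continuation = e^(−0.09)·[0.5491·0.0000 + 0.4509·1.5000] = 0.6182; exercise value = 0.0000 ≤ continuation, so V_u = 0.6182
Node d (S = 15): continuation = e^(−0.09)·[0.5491·1.5000 + 0.4509·15.0000] = 6.9343; exercise value = 9.0000 > continuation, so V_d = 9.0000 (exercise)
Node 0 (S = 25): continuation = e^(−0.09)·[0.5491·0.6182 + 0.4509·9.0000] = 4.0192; exercise value = 0.0000 ≤ continuation, so V_0 = 4.0192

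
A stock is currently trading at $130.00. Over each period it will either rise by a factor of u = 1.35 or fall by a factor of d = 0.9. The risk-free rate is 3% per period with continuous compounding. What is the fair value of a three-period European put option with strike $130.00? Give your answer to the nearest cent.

$11.53

Risk-neutral probability p = (e^0.03 − 0.9)/(1.35 − 0.9) = 0.1305/0.4500 = 0.2899
Terminal stock prices: S_uuu = 319.8, S_uud = 213.2, S_udd = 142.2, S_ddd = 94.77
Terminal payoffs (K − S): max(-189.8, 0) = 0, max(-83.23, 0) = 0, max(-12.16, 0) = 0, max(35.23, 0) = 35.23
Node uu (S = 236.9): V_uu = e^(−0.03)·[0.2899·0.0000 + 0.7101·0.0000] = 0.0000
Node ud (S = 158): V_ud = e^(−0.03)·[0.2899·0.0000 + 0.7101·0.0000] = 0.0000
Node dd (S = 105.3): V_dd = e^(−0.03)·[0.2899·0.0000 + 0.7101·35.2300] = 24.2775
Node u (S = 175.5): V_u = e^(−0.03)·[0.2899·0.0000 + 0.7101·0.0000] = 0.0000
Node d (S = 117): V_d = e^(−0.03)·[0.2899·0.0000 + 0.7101·24.2775] = 16.7300
Node 0 (S = 130): V_0 = e^(−0.03)·[0.2899·0.0000 + 0.7101·16.7300] = 11.5289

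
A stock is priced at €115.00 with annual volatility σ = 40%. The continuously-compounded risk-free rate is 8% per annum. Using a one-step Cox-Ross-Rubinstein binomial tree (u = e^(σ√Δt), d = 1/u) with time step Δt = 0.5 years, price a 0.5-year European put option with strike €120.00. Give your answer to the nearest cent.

€15.98

CRR parameters: u = e^(σ√Δt) = e^(0.4·√0.5) = 1.3269, d = 1/u = 0.7536
Per-period rate: rΔt = 0.08·0.5 = 0.04, so R = e^0.04 = 1.0408
Risk-neutral probability p = (e^0.04 − 0.7536)/(1.3269 − 0.7536) = 0.2872/0.5733 = 0.5009
Terminal stock prices: S_u = 152.6, S_d = 86.67
Terminal payoffs (K − S): max(-32.59, 0) = 0, max(33.33, 0) = 33.33
Node 0 (S = 115): V_0 = e^(−0.04)·[0.5009·0.0000 + 0.4991·33.3316] = 15.9820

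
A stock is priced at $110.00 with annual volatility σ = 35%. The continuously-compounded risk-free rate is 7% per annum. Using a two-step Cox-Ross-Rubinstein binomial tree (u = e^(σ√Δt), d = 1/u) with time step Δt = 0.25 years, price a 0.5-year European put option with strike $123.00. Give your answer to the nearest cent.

$16.97

CRR parameters: u = e^(σ√Δt) = e^(0.35·√0.25) = 1.1912, d = 1/u = 0.8395
Per-period rate: rΔt = 0.07·0.25 = 0.0175, so R = e^0.0175 = 1.0177
Risk-neutral probability p = (e^0.0175 − 0.8395)/(1.1912 − 0.8395) = 0.1782/0.3518 = 0.5065
Terminal stock prices: S_uu = 156.1, S_ud = 110, S_dd = 77.52
Terminal payoffs (K − S): max(-33.1, 0) = 0, max(13, 0) = 13, max(45.48, 0) = 45.48
Node u (S = 131): V_u = e^(−0.0175)·[0.5065·0.0000 + 0.4935·13.0000] = 6.3036
Node d (S = 92.34): V_d = e^(−0.0175)·[0.5065·13.0000 + 0.4935·45.4843] = 28.5260
Node 0 (S = 110): V_0 = e^(−0.0175)·[0.5065·6.3036 + 0.4935·28.5260] = 16.9698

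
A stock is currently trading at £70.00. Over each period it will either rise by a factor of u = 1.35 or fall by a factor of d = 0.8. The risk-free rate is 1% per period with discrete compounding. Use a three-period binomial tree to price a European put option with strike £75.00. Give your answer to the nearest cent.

Risk-neutral probability p = (1 + 0.01 − 0.8)/(1.35 − 0.8) = 0.2100/0.5500 = 0.3818
Terminal stock prices: S_uuu = 172.2, S_uud = 102.1, S_udd = 60.48, S_ddd = 35.84
Terminal payoffs (K − S): max(-97.23, 0) = 0, max(-27.06, 0) = 0, max(14.52, 0) = 14.52, max(39.16, 0) = 39.16
Node uu (S = 127.6): V_uu = 1/1.01·[0.3818·0.0000 + 0.6182·0.0000] = 0.0000
Node ud (S = 75.6): V_ud = 1/1.01·[0.3818·0.0000 + 0.6182·14.5200] = 8.8871
Node dd (S = 44.8): V_dd = 1/1.01·[0.3818·14.5200 + 0.6182·39.1600] = 29.4574
Node u (S = 94.5): V_u = 1/1.01·[0.3818·0.0000 + 0.6182·8.8871] = 5.4395
Node d (S = 56): V_d = 1/1.01·[0.3818·8.8871 + 0.6182·29.4574] = 21.3894
Node 0 (S = 70): V_0 = 1/1.01·[0.3818·5.4395 + 0.6182·21.3894] = 15.1480

£15.15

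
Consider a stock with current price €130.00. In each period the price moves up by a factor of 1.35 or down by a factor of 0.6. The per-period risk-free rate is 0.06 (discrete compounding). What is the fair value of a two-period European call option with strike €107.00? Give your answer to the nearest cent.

Risk-neutral probability p = (1 + 0.06 − 0.6)/(1.35 − 0.6) = 0.4600/0.7500 = 0.6133
Terminal stock prices: S_uu = 236.9, S_ud = 105.3, S_dd = 46.8
Terminal payoffs (S − K): max(129.9, 0) = 129.9, max(-1.7, 0) = 0, max(-60.2, 0) = 0
Node u (S = 175.5): V_u = 1/1.06·[0.6133·129.9250 + 0.3867·0.0000] = 75.1767
Node d (S = 78): V_d = 1/1.06·[0.6133·0.0000 + 0.3867·0.0000] = 0.0000
Node 0 (S = 130): V_0 = 1/1.06·[0.6133·75.1767 + 0.3867·0.0000] = 43.4985

€43.50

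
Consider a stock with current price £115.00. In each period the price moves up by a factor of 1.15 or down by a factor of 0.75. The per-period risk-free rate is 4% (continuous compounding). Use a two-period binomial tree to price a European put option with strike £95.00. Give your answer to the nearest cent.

£2.09

Risk-neutral probability p = (e^0.04 − 0.75)/(1.15 − 0.75) = 0.2908/0.4000 = 0.7270
Terminal stock prices: S_uu = 152.1, S_ud = 99.19, S_dd = 64.69
Terminal payoffs (K − S): max(-57.09, 0) = 0, max(-4.188, 0) = 0, max(30.31, 0) = 30.31
Node u (S = 132.2): V_u = e^(−0.04)·[0.7270·0.0000 + 0.2730·0.0000] = 0.0000
Node d (S = 86.25): V_d = e^(−0.04)·[0.7270·0.0000 + 0.2730·30.3125] = 7.9500
Node 0 (S = 115): V_0 = e^(−0.04)·[0.7270·0.0000 + 0.2730·7.9500] = 2.0851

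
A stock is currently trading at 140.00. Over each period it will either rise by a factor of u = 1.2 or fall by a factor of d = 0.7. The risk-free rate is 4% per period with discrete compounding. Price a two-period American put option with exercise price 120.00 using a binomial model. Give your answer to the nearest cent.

7.25

Risk-neutral probability p = (1 + 0.04 − 0.7)/(1.2 − 0.7) = 0.3400/0.5000 = 0.6800
Terminal stock prices: S_uu = 201.6, S_ud = 117.6, S_dd = 68.6
Terminal payoffs (K − S): max(-81.6, 0) = 0, max(2.4, 0) = 2.4, max(51.4, 0) = 51.4
Node u (S = 168): continuation = 1/1.04·[0.6800·0.0000 + 0.3200·2.4000] = 0.7385; exercise value = 0.0000 ≤ continuation, so V_u = 0.7385
Node d (S = 98): continuation = 1/1.04·[0.6800·2.4000 + 0.3200·51.4000] = 17.3846; exercise value = 22.0000 > continuation, so V_d = 22.0000 (exercise)
Node 0 (S = 140): continuation = 1/1.04·[0.6800·0.7385 + 0.3200·22.0000] = 7.2521; exercise value = 0.0000 ≤ continuation, so V_0 = 7.2521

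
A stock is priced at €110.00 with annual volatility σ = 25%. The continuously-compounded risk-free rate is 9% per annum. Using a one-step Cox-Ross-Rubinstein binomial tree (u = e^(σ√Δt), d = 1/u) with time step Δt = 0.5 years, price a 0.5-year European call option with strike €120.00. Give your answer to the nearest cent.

€6.31

CRR parameters: u = e^(σ√Δt) = e^(0.25·√0.5) = 1.1934, d = 1/u = 0.8380
Per-period rate: rΔt = 0.09·0.5 = 0.045, so R = e^0.045 = 1.0460
Risk-neutral probability p = (e^0.045 − 0.8380)/(1.1934 − 0.8380) = 0.2081/0.3554 = 0.5854
Terminal stock prices: S_u = 131.3, S_d = 92.18
Terminal payoffs (S − K): max(11.27, 0) = 11.27, max(-27.82, 0) = 0
Node 0 (S = 110): V_0 = e^(−0.045)·[0.5854·11.2701 + 0.4146·0.0000] = 6.3075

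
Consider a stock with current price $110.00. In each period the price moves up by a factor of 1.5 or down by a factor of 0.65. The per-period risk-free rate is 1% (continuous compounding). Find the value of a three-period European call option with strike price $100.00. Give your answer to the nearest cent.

$38.34

Risk-neutral probability p = (e^0.01 − 0.65)/(1.5 − 0.65) = 0.3601/0.8500 = 0.4236
Terminal stock prices: S_uuu = 371.2, S_uud = 160.9, S_udd = 69.71, S_ddd = 30.21
Terminal payoffs (S − K): max(271.2, 0) = 271.2, max(60.88, 0) = 60.88, max(-30.29, 0) = 0, max(-69.79, 0) = 0
Node uu (S = 247.5): V_uu = e^(−0.01)·[0.4236·271.2500 + 0.5764·60.8750] = 148.4950
Node ud (S = 107.2): V_ud = e^(−0.01)·[0.4236·60.8750 + 0.5764·0.0000] = 25.5294
Node dd (S = 46.48): V_dd = e^(−0.01)·[0.4236·0.0000 + 0.5764·0.0000] = 0.0000
Node u (S = 165): V_u = e^(−0.01)·[0.4236·148.4950 + 0.5764·25.5294] = 76.8439
Node d (S = 71.5): V_d = e^(−0.01)·[0.4236·25.5294 + 0.5764·0.0000] = 10.7063
Node 0 (S = 110): V_0 = e^(−0.01)·[0.4236·76.8439 + 0.5764·10.7063] = 38.3362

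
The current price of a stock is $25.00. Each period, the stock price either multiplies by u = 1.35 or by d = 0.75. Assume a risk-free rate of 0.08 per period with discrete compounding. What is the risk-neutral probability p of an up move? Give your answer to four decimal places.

Risk-neutral probability p = (1 + 0.08 − 0.75)/(1.35 − 0.75) = 0.3300/0.6000 = 0.5500

p = 0.5500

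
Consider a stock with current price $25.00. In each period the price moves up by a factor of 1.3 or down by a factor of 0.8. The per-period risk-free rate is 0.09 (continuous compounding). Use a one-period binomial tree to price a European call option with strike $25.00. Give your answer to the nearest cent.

Risk-neutral probability p = (e^0.09 − 0.8)/(1.3 − 0.8) = 0.2942/0.5000 = 0.5883
Terminal stock prices: S_u = 32.5, S_d = 20
Terminal payoffs (S − K): max(7.5, 0) = 7.5, max(-5, 0) = 0
Node 0 (S = 25): V_0 = e^(−0.09)·[0.5883·7.5000 + 0.4117·0.0000] = 4.0328

$4.03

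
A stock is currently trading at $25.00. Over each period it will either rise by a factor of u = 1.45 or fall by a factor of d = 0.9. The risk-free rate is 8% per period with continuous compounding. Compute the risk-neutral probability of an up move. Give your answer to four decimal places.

p = 0.3332

Risk-neutral probability p = (e^0.08 − 0.9)/(1.45 − 0.9) = 0.1833/0.5500 = 0.3332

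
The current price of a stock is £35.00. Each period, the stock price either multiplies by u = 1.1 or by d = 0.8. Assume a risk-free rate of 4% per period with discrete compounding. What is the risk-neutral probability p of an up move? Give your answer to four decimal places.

Risk-neutral probability p = (1 + 0.04 − 0.8)/(1.1 − 0.8) = 0.2400/0.3000 = 0.8000

p = 0.8000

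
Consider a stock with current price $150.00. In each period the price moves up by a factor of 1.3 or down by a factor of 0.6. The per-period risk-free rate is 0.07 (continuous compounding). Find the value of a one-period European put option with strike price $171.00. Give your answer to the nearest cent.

$24.54

Risk-neutral probability p = (e^0.07 − 0.6)/(1.3 − 0.6) = 0.4725/0.7000 = 0.6750
Terminal stock prices: S_u = 195, S_d = 90
Terminal payoffs (K − S): max(-24, 0) = 0, max(81, 0) = 81
Node 0 (S = 150): V_0 = e^(−0.07)·[0.6750·0.0000 + 0.3250·81.0000] = 24.5444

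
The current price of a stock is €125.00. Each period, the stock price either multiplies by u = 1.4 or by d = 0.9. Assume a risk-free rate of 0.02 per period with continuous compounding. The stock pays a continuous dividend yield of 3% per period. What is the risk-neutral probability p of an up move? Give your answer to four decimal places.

Per-period risk-free factor R = e^0.02 = 1.0202; dividend-adjusted growth = e^(0.02−0.03) = 0.9900.
Risk-neutral probability p = (0.9900 − 0.9)/(1.4 − 0.9) = 0.0900/0.5000 = 0.1801

p = 0.1801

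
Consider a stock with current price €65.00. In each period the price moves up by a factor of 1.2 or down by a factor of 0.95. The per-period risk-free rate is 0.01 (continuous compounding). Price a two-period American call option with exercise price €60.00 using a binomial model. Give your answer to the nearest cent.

Risk-neutral probability p = (e^0.01 − 0.95)/(1.2 − 0.95) = 0.0601/0.2500 = 0.2402
Terminal stock prices: S_uu = 93.6, S_ud = 74.1, S_dd = 58.66
Terminal payoffs (S − K): max(33.6, 0) = 33.6, max(14.1, 0) = 14.1, max(-1.337, 0) = 0
Node u (S = 78): continuation = e^(−0.01)·[0.2402·33.6000 + 0.7598·14.1000] = 18.5970; exercise value = 18.0000 ≤ continuation, so V_u = 18.5970
Node d (S = 61.75): continuation = e^(−0.01)·[0.2402·14.1000 + 0.7598·0.0000] = 3.3531; exercise value = 1.7500 ≤ continuation, so V_d = 3.3531
Node 0 (S = 65): continuation = e^(−0.01)·[0.2402·18.5970 + 0.7598·3.3531] = 6.9449; exercise value = 5.0000 ≤ continuation, so V_0 = 6.9449

€6.94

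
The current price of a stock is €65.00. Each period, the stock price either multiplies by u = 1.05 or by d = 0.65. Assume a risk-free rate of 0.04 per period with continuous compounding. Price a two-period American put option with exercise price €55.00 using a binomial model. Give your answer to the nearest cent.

Risk-neutral probability p = (e^0.04 − 0.65)/(1.05 − 0.65) = 0.3908/0.4000 = 0.9770
Terminal stock prices: S_uu = 71.66, S_ud = 44.36, S_dd = 27.46
Terminal payoffs (K − S): max(-16.66, 0) = 0, max(10.64, 0) = 10.64, max(27.54, 0) = 27.54
Node u (S = 68.25): continuation = e^(−0.04)·[0.9770·0.0000 + 0.0230·10.6375] = 0.2348; exercise value = 0.0000 ≤ continuation, so V_u = 0.2348
Node d (S = 42.25): continuation = e^(−0.04)·[0.9770·10.6375 + 0.0230·27.5375] = 10.5934; exercise value = 12.7500 > continuation, so V_d = 12.7500 (exercise)
Node 0 (S = 65): continuation = e^(−0.04)·[0.9770·0.2348 + 0.0230·12.7500] = 0.5018; exercise value = 0.0000 ≤ continuation, so V_0 = 0.5018

€0.50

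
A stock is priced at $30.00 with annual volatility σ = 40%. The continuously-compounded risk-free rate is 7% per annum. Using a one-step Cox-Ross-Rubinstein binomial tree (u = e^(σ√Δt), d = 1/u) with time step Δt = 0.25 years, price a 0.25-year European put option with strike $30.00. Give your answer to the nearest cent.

$2.70

CRR parameters: u = e^(σ√Δt) = e^(0.4·√0.25) = 1.2214, d = 1/u = 0.8187
Per-period rate: rΔt = 0.07·0.25 = 0.0175, so R = e^0.0175 = 1.0177
Risk-neutral probability p = (e^0.0175 − 0.8187)/(1.2214 − 0.8187) = 0.1989/0.4027 = 0.4940
Terminal stock prices: S_u = 36.64, S_d = 24.56
Terminal payoffs (K − S): max(-6.642, 0) = 0, max(5.438, 0) = 5.438
Node 0 (S = 30): V_0 = e^(−0.0175)·[0.4940·0.0000 + 0.5060·5.4381] = 2.7039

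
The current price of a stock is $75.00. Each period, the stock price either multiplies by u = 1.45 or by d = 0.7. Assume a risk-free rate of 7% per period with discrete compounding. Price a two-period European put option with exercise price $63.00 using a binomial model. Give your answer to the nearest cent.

$5.89

Risk-neutral probability p = (1 + 0.07 − 0.7)/(1.45 − 0.7) = 0.3700/0.7500 = 0.4933
Terminal stock prices: S_uu = 157.7, S_ud = 76.12, S_dd = 36.75
Terminal payoffs (K − S): max(-94.69, 0) = 0, max(-13.12, 0) = 0, max(26.25, 0) = 26.25
Node u (S = 108.8): V_u = 1/1.07·[0.4933·0.0000 + 0.5067·0.0000] = 0.0000
Node d (S = 52.5): V_d = 1/1.07·[0.4933·0.0000 + 0.5067·26.2500] = 12.4299
Node 0 (S = 75): V_0 = 1/1.07·[0.4933·0.0000 + 0.5067·12.4299] = 5.8858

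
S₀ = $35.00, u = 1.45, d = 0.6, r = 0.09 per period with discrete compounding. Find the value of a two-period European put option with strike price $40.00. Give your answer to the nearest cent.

$8.06

Risk-neutral probability p = (1 + 0.09 − 0.6)/(1.45 − 0.6) = 0.4900/0.8500 = 0.5765
Terminal stock prices: S_uu = 73.59, S_ud = 30.45, S_dd = 12.6
Terminal payoffs (K − S): max(-33.59, 0) = 0, max(9.55, 0) = 9.55, max(27.4, 0) = 27.4
Node u (S = 50.75): V_u = 1/1.09·[0.5765·0.0000 + 0.4235·9.5500] = 3.7107
Node d (S = 21): V_d = 1/1.09·[0.5765·9.5500 + 0.4235·27.4000] = 15.6972
Node 0 (S = 35): V_0 = 1/1.09·[0.5765·3.7107 + 0.4235·15.6972] = 8.0618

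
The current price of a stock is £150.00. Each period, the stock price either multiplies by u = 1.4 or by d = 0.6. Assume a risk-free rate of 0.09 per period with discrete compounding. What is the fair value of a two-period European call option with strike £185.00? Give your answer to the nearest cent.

£34.42

Risk-neutral probability p = (1 + 0.09 − 0.6)/(1.4 − 0.6) = 0.4900/0.8000 = 0.6125
Terminal stock prices: S_uu = 294, S_ud = 126, S_dd = 54
Terminal payoffs (S − K): max(109, 0) = 109, max(-59, 0) = 0, max(-131, 0) = 0
Node u (S = 210): V_u = 1/1.09·[0.6125·109.0000 + 0.3875·0.0000] = 61.2500
Node d (S = 90): V_d = 1/1.09·[0.6125·0.0000 + 0.3875·0.0000] = 0.0000
Node 0 (S = 150): V_0 = 1/1.09·[0.6125·61.2500 + 0.3875·0.0000] = 34.4180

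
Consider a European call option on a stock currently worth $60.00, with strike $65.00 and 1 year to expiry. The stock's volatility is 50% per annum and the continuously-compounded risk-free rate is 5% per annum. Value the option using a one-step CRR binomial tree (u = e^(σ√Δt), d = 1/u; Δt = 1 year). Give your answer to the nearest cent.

$13.77

CRR parameters: u = e^(σ√Δt) = e^(0.5·√1) = 1.6487, d = 1/u = 0.6065
Per-period rate: rΔt = 0.05·1 = 0.05, so R = e^0.05 = 1.0513
Risk-neutral probability p = (e^0.05 − 0.6065)/(1.6487 − 0.6065) = 0.4447/1.0422 = 0.4267
Terminal stock prices: S_u = 98.92, S_d = 36.39
Terminal payoffs (S − K): max(33.92, 0) = 33.92, max(-28.61, 0) = 0
Node 0 (S = 60): V_0 = e^(−0.05)·[0.4267·33.9233 + 0.5733·0.0000] = 13.7703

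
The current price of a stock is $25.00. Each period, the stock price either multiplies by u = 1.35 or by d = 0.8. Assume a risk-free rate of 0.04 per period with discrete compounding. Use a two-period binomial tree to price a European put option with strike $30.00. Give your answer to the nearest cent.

$5.48

Risk-neutral probability p = (1 + 0.04 − 0.8)/(1.35 − 0.8) = 0.2400/0.5500 = 0.4364
Terminal stock prices: S_uu = 45.56, S_ud = 27, S_dd = 16
Terminal payoffs (K − S): max(-15.56, 0) = 0, max(3, 0) = 3, max(14, 0) = 14
Node u (S = 33.75): V_u = 1/1.04·[0.4364·0.0000 + 0.5636·3.0000] = 1.6259
Node d (S = 20): V_d = 1/1.04·[0.4364·3.0000 + 0.5636·14.0000] = 8.8462
Node 0 (S = 25): V_0 = 1/1.04·[0.4364·1.6259 + 0.5636·8.8462] = 5.4764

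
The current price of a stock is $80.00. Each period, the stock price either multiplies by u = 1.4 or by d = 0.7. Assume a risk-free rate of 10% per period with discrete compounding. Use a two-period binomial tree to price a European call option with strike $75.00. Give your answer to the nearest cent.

Risk-neutral probability p = (1 + 0.1 − 0.7)/(1.4 − 0.7) = 0.4000/0.7000 = 0.5714
Terminal stock prices: S_uu = 156.8, S_ud = 78.4, S_dd = 39.2
Terminal payoffs (S − K): max(81.8, 0) = 81.8, max(3.4, 0) = 3.4, max(-35.8, 0) = 0
Node u (S = 112): V_u = 1/1.1·[0.5714·81.8000 + 0.4286·3.4000] = 43.8182
Node d (S = 56): V_d = 1/1.1·[0.5714·3.4000 + 0.4286·0.0000] = 1.7662
Node 0 (S = 80): V_0 = 1/1.1·[0.5714·43.8182 + 0.4286·1.7662] = 23.4508

$23.45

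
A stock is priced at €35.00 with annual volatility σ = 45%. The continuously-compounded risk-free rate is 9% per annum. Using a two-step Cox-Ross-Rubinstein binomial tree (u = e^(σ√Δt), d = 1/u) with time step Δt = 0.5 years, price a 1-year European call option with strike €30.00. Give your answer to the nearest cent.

€10.29

CRR parameters: u = e^(σ√Δt) = e^(0.45·√0.5) = 1.3746, d = 1/u = 0.7275
Per-period rate: rΔt = 0.09·0.5 = 0.045, so R = e^0.045 = 1.0460
Risk-neutral probability p = (e^0.045 − 0.7275)/(1.3746 − 0.7275) = 0.3186/0.6472 = 0.4922
Terminal stock prices: S_uu = 66.14, S_ud = 35, S_dd = 18.52
Terminal payoffs (S − K): max(36.14, 0) = 36.14, max(5, 0) = 5, max(-11.48, 0) = 0
Node u (S = 48.11): V_u = e^(−0.045)·[0.4922·36.1380 + 0.5078·5.0000] = 19.4328
Node d (S = 25.46): V_d = e^(−0.045)·[0.4922·5.0000 + 0.5078·0.0000] = 2.3529
Node 0 (S = 35): V_0 = e^(−0.045)·[0.4922·19.4328 + 0.5078·2.3529] = 10.2867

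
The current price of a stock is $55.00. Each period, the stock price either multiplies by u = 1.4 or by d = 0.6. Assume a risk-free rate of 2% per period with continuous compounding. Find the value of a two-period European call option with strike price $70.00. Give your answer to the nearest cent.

$10.02

Risk-neutral probability p = (e^0.02 − 0.6)/(1.4 − 0.6) = 0.4202/0.8000 = 0.5253
Terminal stock prices: S_uu = 107.8, S_ud = 46.2, S_dd = 19.8
Terminal payoffs (S − K): max(37.8, 0) = 37.8, max(-23.8, 0) = 0, max(-50.2, 0) = 0
Node u (S = 77): V_u = e^(−0.02)·[0.5253·37.8000 + 0.4747·0.0000] = 19.4614
Node d (S = 33): V_d = e^(−0.02)·[0.5253·0.0000 + 0.4747·0.0000] = 0.0000
Node 0 (S = 55): V_0 = e^(−0.02)·[0.5253·19.4614 + 0.4747·0.0000] = 10.0197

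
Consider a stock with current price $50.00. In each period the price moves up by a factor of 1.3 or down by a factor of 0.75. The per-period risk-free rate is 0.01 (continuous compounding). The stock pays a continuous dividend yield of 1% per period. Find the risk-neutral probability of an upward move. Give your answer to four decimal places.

Per-period risk-free factor R = e^0.01 = 1.0101; dividend-adjusted growth = e^(0.01−0.01) = 1.0000.
Risk-neutral probability p = (1.0000 − 0.75)/(1.3 − 0.75) = 0.2500/0.5500 = 0.4545

p = 0.4545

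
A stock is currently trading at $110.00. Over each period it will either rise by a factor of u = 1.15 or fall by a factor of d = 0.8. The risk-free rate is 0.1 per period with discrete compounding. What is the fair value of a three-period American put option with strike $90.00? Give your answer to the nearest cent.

Risk-neutral probability p = (1 + 0.1 − 0.8)/(1.15 − 0.8) = 0.3000/0.3500 = 0.8571
Terminal stock prices: S_uuu = 167.3, S_uud = 116.4, S_udd = 80.96, S_ddd = 56.32
Terminal payoffs (K − S): max(-77.3, 0) = 0, max(-26.38, 0) = 0, max(9.04, 0) = 9.04, max(33.68, 0) = 33.68
Node uu (S = 145.5): continuation = 1/1.1·[0.8571·0.0000 + 0.1429·0.0000] = 0.0000; exercise value = 0.0000 ≤ continuation, so V_uu = 0.0000
Node ud (S = 101.2): continuation = 1/1.1·[0.8571·0.0000 + 0.1429·9.0400] = 1.1740; exercise value = 0.0000 ≤ continuation, so V_ud = 1.1740
Node dd (S = 70.4): continuation = 1/1.1·[0.8571·9.0400 + 0.1429·33.6800] = 11.4182; exercise value = 19.6000 > continuation, so V_dd = 19.6000 (exercise)
Node u (S = 126.5): continuation = 1/1.1·[0.8571·0.0000 + 0.1429·1.1740] = 0.1525; exercise value = 0.0000 ≤ continuation, so V_u = 0.1525
Node d (S = 88): continuation = 1/1.1·[0.8571·1.1740 + 0.1429·19.6000] = 3.4603; exercise value = 2.0000 ≤ continuation, so V_d = 3.4603
Node 0 (S = 110): continuation = 1/1.1·[0.8571·0.1525 + 0.1429·3.4603] = 0.5682; exercise value = 0.0000 ≤ continuation, so V_0 = 0.5682

$0.57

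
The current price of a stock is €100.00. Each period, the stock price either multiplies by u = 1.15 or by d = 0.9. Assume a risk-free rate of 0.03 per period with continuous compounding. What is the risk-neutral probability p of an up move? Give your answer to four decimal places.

p = 0.5218

Risk-neutral probability p = (e^0.03 − 0.9)/(1.15 − 0.9) = 0.1305/0.2500 = 0.5218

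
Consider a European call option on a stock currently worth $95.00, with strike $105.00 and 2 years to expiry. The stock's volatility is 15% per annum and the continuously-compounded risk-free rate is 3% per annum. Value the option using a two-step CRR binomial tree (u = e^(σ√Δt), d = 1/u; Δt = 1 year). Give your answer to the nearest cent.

CRR parameters: u = e^(σ√Δt) = e^(0.15·√1) = 1.1618, d = 1/u = 0.8607
Per-period rate: rΔt = 0.03·1 = 0.03, so R = e^0.03 = 1.0305
Risk-neutral probability p = (e^0.03 − 0.8607)/(1.1618 − 0.8607) = 0.1697/0.3011 = 0.5637
Terminal stock prices: S_uu = 128.2, S_ud = 95, S_dd = 70.38
Terminal payoffs (S − K): max(23.24, 0) = 23.24, max(-10, 0) = 0, max(-34.62, 0) = 0
Node u (S = 110.4): V_u = e^(−0.03)·[0.5637·23.2366 + 0.4363·0.0000] = 12.7115
Node d (S = 81.77): V_d = e^(−0.03)·[0.5637·0.0000 + 0.4363·0.0000] = 0.0000
Node 0 (S = 95): V_0 = e^(−0.03)·[0.5637·12.7115 + 0.4363·0.0000] = 6.9538

$6.95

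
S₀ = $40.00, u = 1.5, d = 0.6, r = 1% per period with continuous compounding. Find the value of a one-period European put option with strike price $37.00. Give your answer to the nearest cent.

Risk-neutral probability p = (e^0.01 − 0.6)/(1.5 − 0.6) = 0.4101/0.9000 = 0.4556
Terminal stock prices: S_u = 60, S_d = 24
Terminal payoffs (K − S): max(-23, 0) = 0, max(13, 0) = 13
Node 0 (S = 40): V_0 = e^(−0.01)·[0.4556·0.0000 + 0.5444·13.0000] = 7.0066

$7.01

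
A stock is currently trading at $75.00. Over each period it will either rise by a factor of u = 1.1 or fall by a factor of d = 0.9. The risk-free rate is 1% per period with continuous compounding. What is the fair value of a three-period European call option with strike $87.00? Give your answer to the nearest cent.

Risk-neutral probability p = (e^0.01 − 0.9)/(1.1 − 0.9) = 0.1101/0.2000 = 0.5503
Terminal stock prices: S_uuu = 99.83, S_uud = 81.68, S_udd = 66.83, S_ddd = 54.68
Terminal payoffs (S − K): max(12.83, 0) = 12.83, max(-5.325, 0) = 0, max(-20.17, 0) = 0, max(-32.32, 0) = 0
Node uu (S = 90.75): V_uu = e^(−0.01)·[0.5503·12.8250 + 0.4497·0.0000] = 6.9867
Node ud (S = 74.25): V_ud = e^(−0.01)·[0.5503·0.0000 + 0.4497·0.0000] = 0.0000
Node dd (S = 60.75): V_dd = e^(−0.01)·[0.5503·0.0000 + 0.4497·0.0000] = 0.0000
Node u (S = 82.5): V_u = e^(−0.01)·[0.5503·6.9867 + 0.4497·0.0000] = 3.8062
Node d (S = 67.5): V_d = e^(−0.01)·[0.5503·0.0000 + 0.4497·0.0000] = 0.0000
Node 0 (S = 75): V_0 = e^(−0.01)·[0.5503·3.8062 + 0.4497·0.0000] = 2.0735

$2.07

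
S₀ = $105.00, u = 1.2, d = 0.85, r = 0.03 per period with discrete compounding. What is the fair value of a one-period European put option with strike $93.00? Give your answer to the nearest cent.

Risk-neutral probability p = (1 + 0.03 − 0.85)/(1.2 − 0.85) = 0.1800/0.3500 = 0.5143
Terminal stock prices: S_u = 126, S_d = 89.25
Terminal payoffs (K − S): max(-33, 0) = 0, max(3.75, 0) = 3.75
Node 0 (S = 105): V_0 = 1/1.03·[0.5143·0.0000 + 0.4857·3.7500] = 1.7684

$1.77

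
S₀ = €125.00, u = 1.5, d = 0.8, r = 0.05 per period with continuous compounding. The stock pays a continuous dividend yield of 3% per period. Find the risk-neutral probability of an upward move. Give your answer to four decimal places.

Per-period risk-free factor R = e^0.05 = 1.0513; dividend-adjusted growth = e^(0.05−0.03) = 1.0202.
Risk-neutral probability p = (1.0202 − 0.8)/(1.5 − 0.8) = 0.2202/0.7000 = 0.3146

p = 0.3146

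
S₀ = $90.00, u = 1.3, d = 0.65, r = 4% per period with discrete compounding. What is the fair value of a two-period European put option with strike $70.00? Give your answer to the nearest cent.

Risk-neutral probability p = (1 + 0.04 − 0.65)/(1.3 − 0.65) = 0.3900/0.6500 = 0.6000
Terminal stock prices: S_uu = 152.1, S_ud = 76.05, S_dd = 38.03
Terminal payoffs (K − S): max(-82.1, 0) = 0, max(-6.05, 0) = 0, max(31.97, 0) = 31.97
Node u (S = 117): V_u = 1/1.04·[0.6000·0.0000 + 0.4000·0.0000] = 0.0000
Node d (S = 58.5): V_d = 1/1.04·[0.6000·0.0000 + 0.4000·31.9750] = 12.2981
Node 0 (S = 90): V_0 = 1/1.04·[0.6000·0.0000 + 0.4000·12.2981] = 4.7300

$4.73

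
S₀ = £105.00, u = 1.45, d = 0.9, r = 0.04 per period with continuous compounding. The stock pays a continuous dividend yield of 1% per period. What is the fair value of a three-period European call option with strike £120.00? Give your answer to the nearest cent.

Per-period risk-free factor R = e^0.04 = 1.0408; dividend-adjusted growth = e^(0.04−0.01) = 1.0305.
Risk-neutral probability p = (1.0305 − 0.9)/(1.45 − 0.9) = 0.1305/0.5500 = 0.2372
Terminal stock prices: S_uuu = 320.1, S_uud = 198.7, S_udd = 123.3, S_ddd = 76.55
Terminal payoffs (S − K): max(200.1, 0) = 200.1, max(78.69, 0) = 78.69, max(3.323, 0) = 3.323, max(-43.45, 0) = 0
Node uu (S = 220.8): V_uu = e^(−0.04)·[0.2372·200.1056 + 0.7628·78.6863] = 103.2711
Node ud (S = 137): V_ud = e^(−0.04)·[0.2372·78.6863 + 0.7628·3.3225] = 20.3668
Node dd (S = 85.05): V_dd = e^(−0.04)·[0.2372·3.3225 + 0.7628·0.0000] = 0.7572
Node u (S = 152.2): V_u = e^(−0.04)·[0.2372·103.2711 + 0.7628·20.3668] = 38.4613
Node d (S = 94.5): V_d = e^(−0.04)·[0.2372·20.3668 + 0.7628·0.7572] = 5.1963
Node 0 (S = 105): V_0 = e^(−0.04)·[0.2372·38.4613 + 0.7628·5.1963] = 12.5733

£12.57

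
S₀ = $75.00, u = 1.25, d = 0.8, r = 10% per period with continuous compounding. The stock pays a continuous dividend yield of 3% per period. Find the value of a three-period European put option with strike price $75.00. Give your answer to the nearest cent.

$4.80

Per-period risk-free factor R = e^0.1 = 1.1052; dividend-adjusted growth = e^(0.1−0.03) = 1.0725.
Risk-neutral probability p = (1.0725 − 0.8)/(1.25 − 0.8) = 0.2725/0.4500 = 0.6056
Terminal stock prices: S_uuu = 146.5, S_uud = 93.75, S_udd = 60, S_ddd = 38.4
Terminal payoffs (K − S): max(-71.48, 0) = 0, max(-18.75, 0) = 0, max(15, 0) = 15, max(36.6, 0) = 36.6
Node uu (S = 117.2): V_uu = e^(−0.1)·[0.6056·0.0000 + 0.3944·0.0000] = 0.0000
Node ud (S = 75): V_ud = e^(−0.1)·[0.6056·0.0000 + 0.3944·15.0000] = 5.3534
Node dd (S = 48): V_dd = e^(−0.1)·[0.6056·15.0000 + 0.3944·36.6000] = 21.2814
Node u (S = 93.75): V_u = e^(−0.1)·[0.6056·0.0000 + 0.3944·5.3534] = 1.9106
Node d (S = 60): V_d = e^(−0.1)·[0.6056·5.3534 + 0.3944·21.2814] = 10.5285
Node 0 (S = 75): V_0 = e^(−0.1)·[0.6056·1.9106 + 0.3944·10.5285] = 4.8044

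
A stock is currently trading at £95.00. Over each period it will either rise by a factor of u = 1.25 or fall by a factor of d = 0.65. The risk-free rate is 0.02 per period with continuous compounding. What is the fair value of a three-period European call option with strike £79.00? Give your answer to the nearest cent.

£30.77

Risk-neutral probability p = (e^0.02 − 0.65)/(1.25 − 0.65) = 0.3702/0.6000 = 0.6170
Terminal stock prices: S_uuu = 185.5, S_uud = 96.48, S_udd = 50.17, S_ddd = 26.09
Terminal payoffs (S − K): max(106.5, 0) = 106.5, max(17.48, 0) = 17.48, max(-28.83, 0) = 0, max(-52.91, 0) = 0
Node uu (S = 148.4): V_uu = e^(−0.02)·[0.6170·106.5469 + 0.3830·17.4844] = 71.0018
Node ud (S = 77.19): V_ud = e^(−0.02)·[0.6170·17.4844 + 0.3830·0.0000] = 10.5743
Node dd (S = 40.14): V_dd = e^(−0.02)·[0.6170·0.0000 + 0.3830·0.0000] = 0.0000
Node u (S = 118.8): V_u = e^(−0.02)·[0.6170·71.0018 + 0.3830·10.5743] = 46.9105
Node d (S = 61.75): V_d = e^(−0.02)·[0.6170·10.5743 + 0.3830·0.0000] = 6.3952
Node 0 (S = 95): V_0 = e^(−0.02)·[0.6170·46.9105 + 0.3830·6.3952] = 30.7716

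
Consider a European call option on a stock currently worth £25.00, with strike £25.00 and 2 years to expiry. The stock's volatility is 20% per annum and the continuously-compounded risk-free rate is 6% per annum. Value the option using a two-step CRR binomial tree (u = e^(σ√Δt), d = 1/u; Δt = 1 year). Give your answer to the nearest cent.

CRR parameters: u = e^(σ√Δt) = e^(0.2·√1) = 1.2214, d = 1/u = 0.8187
Per-period rate: rΔt = 0.06·1 = 0.06, so R = e^0.06 = 1.0618
Risk-neutral probability p = (e^0.06 − 0.8187)/(1.2214 − 0.8187) = 0.2431/0.4027 = 0.6037
Terminal stock prices: S_uu = 37.3, S_ud = 25, S_dd = 16.76
Terminal payoffs (S − K): max(12.3, 0) = 12.3, max(0, 0) = 0, max(-8.242, 0) = 0
Node u (S = 30.54): V_u = e^(−0.06)·[0.6037·12.2956 + 0.3963·0.0000] = 6.9910
Node d (S = 20.47): V_d = e^(−0.06)·[0.6037·0.0000 + 0.3963·0.0000] = 0.0000
Node 0 (S = 25): V_0 = e^(−0.06)·[0.6037·6.9910 + 0.3963·0.0000] = 3.9749

£3.97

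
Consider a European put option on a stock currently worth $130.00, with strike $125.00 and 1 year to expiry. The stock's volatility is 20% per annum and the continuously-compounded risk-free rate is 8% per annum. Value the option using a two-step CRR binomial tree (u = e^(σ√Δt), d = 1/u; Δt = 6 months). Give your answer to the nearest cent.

CRR parameters: u = e^(σ√Δt) = e^(0.2·√0.5) = 1.1519, d = 1/u = 0.8681
Per-period rate: rΔt = 0.08·0.5 = 0.04, so R = e^0.04 = 1.0408
Risk-neutral probability p = (e^0.04 − 0.8681)/(1.1519 − 0.8681) = 0.1727/0.2838 = 0.6085
Terminal stock prices: S_uu = 172.5, S_ud = 130, S_dd = 97.97
Terminal payoffs (K − S): max(-47.5, 0) = 0, max(-5, 0) = 0, max(27.03, 0) = 27.03
Node u (S = 149.7): V_u = e^(−0.04)·[0.6085·0.0000 + 0.3915·0.0000] = 0.0000
Node d (S = 112.9): V_d = e^(−0.04)·[0.6085·0.0000 + 0.3915·27.0270] = 10.1659
Node 0 (S = 130): V_0 = e^(−0.04)·[0.6085·0.0000 + 0.3915·10.1659] = 3.8238

$3.82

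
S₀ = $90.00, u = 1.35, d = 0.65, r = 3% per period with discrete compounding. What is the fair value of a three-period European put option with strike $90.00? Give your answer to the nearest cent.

Risk-neutral probability p = (1 + 0.03 − 0.65)/(1.35 − 0.65) = 0.3800/0.7000 = 0.5429
Terminal stock prices: S_uuu = 221.4, S_uud = 106.6, S_udd = 51.33, S_ddd = 24.72
Terminal payoffs (K − S): max(-131.4, 0) = 0, max(-16.62, 0) = 0, max(38.67, 0) = 38.67, max(65.28, 0) = 65.28
Node uu (S = 164): V_uu = 1/1.03·[0.5429·0.0000 + 0.4571·0.0000] = 0.0000
Node ud (S = 78.98): V_ud = 1/1.03·[0.5429·0.0000 + 0.4571·38.6662] = 17.1612
Node dd (S = 38.03): V_dd = 1/1.03·[0.5429·38.6662 + 0.4571·65.2837] = 49.3536
Node u (S = 121.5): V_u = 1/1.03·[0.5429·0.0000 + 0.4571·17.1612] = 7.6166
Node d (S = 58.5): V_d = 1/1.03·[0.5429·17.1612 + 0.4571·49.3536] = 30.9492
Node 0 (S = 90): V_0 = 1/1.03·[0.5429·7.6166 + 0.4571·30.9492] = 17.7504

$17.75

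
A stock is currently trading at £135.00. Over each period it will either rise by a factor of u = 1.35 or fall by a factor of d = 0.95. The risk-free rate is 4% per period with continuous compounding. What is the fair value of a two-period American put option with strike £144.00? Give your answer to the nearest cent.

Risk-neutral probability p = (e^0.04 − 0.95)/(1.35 − 0.95) = 0.0908/0.4000 = 0.2270
Terminal stock prices: S_uu = 246, S_ud = 173.1, S_dd = 121.8
Terminal payoffs (K − S): max(-102, 0) = 0, max(-29.14, 0) = 0, max(22.16, 0) = 22.16
Node u (S = 182.2): continuation = e^(−0.04)·[0.2270·0.0000 + 0.7730·0.0000] = 0.0000; exercise value = 0.0000 ≤ continuation, so V_u = 0.0000
Node d (S = 128.2): continuation = e^(−0.04)·[0.2270·0.0000 + 0.7730·22.1625] = 16.4593; exercise value = 15.7500 ≤ continuation, so V_d = 16.4593
Node 0 (S = 135): continuation = e^(−0.04)·[0.2270·0.0000 + 0.7730·16.4593] = 12.2237; exercise value = 9.0000 ≤ continuation, so V_0 = 12.2237

£12.22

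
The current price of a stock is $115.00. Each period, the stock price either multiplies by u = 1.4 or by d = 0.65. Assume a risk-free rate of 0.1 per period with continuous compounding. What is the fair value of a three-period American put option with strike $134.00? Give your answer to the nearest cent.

$26.81

Risk-neutral probability p = (e^0.1 − 0.65)/(1.4 − 0.65) = 0.4552/0.7500 = 0.6069
Terminal stock prices: S_uuu = 315.6, S_uud = 146.5, S_udd = 68.02, S_ddd = 31.58
Terminal payoffs (K − S): max(-181.6, 0) = 0, max(-12.51, 0) = 0, max(65.98, 0) = 65.98, max(102.4, 0) = 102.4
Node uu (S = 225.4): continuation = e^(−0.1)·[0.6069·0.0000 + 0.3931·0.0000] = 0.0000; exercise value = 0.0000 ≤ continuation, so V_uu = 0.0000
Node ud (S = 104.7): continuation = e^(−0.1)·[0.6069·0.0000 + 0.3931·65.9775] = 23.4680; exercise value = 29.3500 > continuation, so V_ud = 29.3500 (exercise)
Node dd (S = 48.59): continuation = e^(−0.1)·[0.6069·65.9775 + 0.3931·102.4181] = 72.6607; exercise value = 85.4125 > continuation, so V_dd = 85.4125 (exercise)
Node u (S = 161): continuation = e^(−0.1)·[0.6069·0.0000 + 0.3931·29.3500] = 10.4397; exercise value = 0.0000 ≤ continuation, so V_u = 10.4397
Node d (S = 74.75): continuation = e^(−0.1)·[0.6069·29.3500 + 0.3931·85.4125] = 46.4982; exercise value = 59.2500 > continuation, so V_d = 59.2500 (exercise)
Node 0 (S = 115): continuation = e^(−0.1)·[0.6069·10.4397 + 0.3931·59.2500] = 26.8079; exercise value = 19.0000 ≤ continuation, so V_0 = 26.8079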